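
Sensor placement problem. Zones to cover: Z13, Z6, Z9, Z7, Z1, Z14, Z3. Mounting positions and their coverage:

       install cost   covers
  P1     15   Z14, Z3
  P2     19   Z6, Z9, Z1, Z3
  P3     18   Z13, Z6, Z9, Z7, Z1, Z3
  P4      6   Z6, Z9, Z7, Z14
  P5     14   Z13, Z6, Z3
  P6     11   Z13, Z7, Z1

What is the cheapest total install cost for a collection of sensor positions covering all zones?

P3, P4 cover every zone at install cost 18 + 6 = 24.
Any cover uses at least 2 sensor positions; among all covering selections none totals below 24.

24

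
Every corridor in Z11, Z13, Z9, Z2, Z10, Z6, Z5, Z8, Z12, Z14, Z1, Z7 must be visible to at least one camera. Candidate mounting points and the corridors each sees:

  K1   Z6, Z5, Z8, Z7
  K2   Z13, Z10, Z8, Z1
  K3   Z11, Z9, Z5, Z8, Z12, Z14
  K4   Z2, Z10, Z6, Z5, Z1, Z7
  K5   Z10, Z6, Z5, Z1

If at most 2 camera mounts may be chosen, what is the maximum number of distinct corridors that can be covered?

Choosing K3, K4 covers {Z11, Z9, Z2, Z10, Z6, Z5, Z8, Z12, Z14, Z1, Z7} — 11 corridors.
No choice of 2 camera mounts does better; here Z13 is left uncovered.

11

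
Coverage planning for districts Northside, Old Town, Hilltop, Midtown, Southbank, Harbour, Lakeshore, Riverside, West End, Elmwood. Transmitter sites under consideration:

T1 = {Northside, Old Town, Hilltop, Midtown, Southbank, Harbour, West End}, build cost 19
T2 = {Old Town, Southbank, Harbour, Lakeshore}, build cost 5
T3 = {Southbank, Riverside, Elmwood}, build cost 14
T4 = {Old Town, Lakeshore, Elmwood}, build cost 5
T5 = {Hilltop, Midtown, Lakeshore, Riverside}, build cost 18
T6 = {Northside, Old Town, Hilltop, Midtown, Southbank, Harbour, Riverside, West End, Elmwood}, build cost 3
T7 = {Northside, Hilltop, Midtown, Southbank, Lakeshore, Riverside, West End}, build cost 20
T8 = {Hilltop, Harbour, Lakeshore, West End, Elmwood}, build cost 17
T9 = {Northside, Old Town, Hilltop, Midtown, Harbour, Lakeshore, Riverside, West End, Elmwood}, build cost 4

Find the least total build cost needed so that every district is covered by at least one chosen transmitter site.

T6, T9 cover every district at build cost 3 + 4 = 7.
Any cover uses at least 2 transmitter sites; among all covering selections none totals below 7.

7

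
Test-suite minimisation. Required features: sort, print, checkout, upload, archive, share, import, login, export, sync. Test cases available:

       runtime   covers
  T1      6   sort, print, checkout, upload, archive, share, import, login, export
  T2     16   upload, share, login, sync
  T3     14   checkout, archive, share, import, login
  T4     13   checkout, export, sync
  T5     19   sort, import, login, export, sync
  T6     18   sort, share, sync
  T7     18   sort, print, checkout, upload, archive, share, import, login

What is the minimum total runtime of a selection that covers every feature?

T1, T4 cover every feature at runtime 6 + 13 = 19.
Any cover uses at least 2 test cases; among all covering selections none totals below 19.

19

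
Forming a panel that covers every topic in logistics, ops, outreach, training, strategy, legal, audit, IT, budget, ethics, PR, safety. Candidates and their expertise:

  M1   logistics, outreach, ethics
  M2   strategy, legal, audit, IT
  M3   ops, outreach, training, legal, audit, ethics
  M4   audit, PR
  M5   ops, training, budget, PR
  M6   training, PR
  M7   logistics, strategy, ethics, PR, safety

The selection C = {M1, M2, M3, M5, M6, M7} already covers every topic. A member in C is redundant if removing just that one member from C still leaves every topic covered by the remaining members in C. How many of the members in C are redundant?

3

Drop M1: the rest still cover every topic — redundant.
Drop M2: IT uncovered — not redundant.
Drop M3: the rest still cover every topic — redundant.
Drop M5: budget uncovered — not redundant.
Drop M6: the rest still cover every topic — redundant.
Drop M7: safety uncovered — not redundant.
3 redundant: M1, M3, M6.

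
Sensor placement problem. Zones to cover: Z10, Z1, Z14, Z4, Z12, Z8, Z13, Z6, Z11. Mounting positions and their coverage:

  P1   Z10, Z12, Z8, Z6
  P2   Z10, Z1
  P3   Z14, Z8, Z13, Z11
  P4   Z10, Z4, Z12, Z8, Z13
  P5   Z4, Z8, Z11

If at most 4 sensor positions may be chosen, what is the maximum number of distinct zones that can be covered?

9

Choosing P1, P2, P3, P4 covers {Z10, Z1, Z14, Z4, Z12, Z8, Z13, Z6, Z11} — 9 zones.
That is all 9 zones.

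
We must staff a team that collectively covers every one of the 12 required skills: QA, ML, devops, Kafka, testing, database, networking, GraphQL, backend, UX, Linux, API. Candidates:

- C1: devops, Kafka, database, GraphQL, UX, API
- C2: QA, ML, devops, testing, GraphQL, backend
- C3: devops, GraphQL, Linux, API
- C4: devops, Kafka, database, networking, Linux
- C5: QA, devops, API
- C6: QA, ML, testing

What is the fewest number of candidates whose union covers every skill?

3

C1, C2, C4 together cover {QA, ML, devops, Kafka, testing, database, networking, GraphQL, backend, UX, Linux, API} — every skill.
No 2 of the 6 candidates cover everything (all 15 pairs fall short), so 3 is minimum.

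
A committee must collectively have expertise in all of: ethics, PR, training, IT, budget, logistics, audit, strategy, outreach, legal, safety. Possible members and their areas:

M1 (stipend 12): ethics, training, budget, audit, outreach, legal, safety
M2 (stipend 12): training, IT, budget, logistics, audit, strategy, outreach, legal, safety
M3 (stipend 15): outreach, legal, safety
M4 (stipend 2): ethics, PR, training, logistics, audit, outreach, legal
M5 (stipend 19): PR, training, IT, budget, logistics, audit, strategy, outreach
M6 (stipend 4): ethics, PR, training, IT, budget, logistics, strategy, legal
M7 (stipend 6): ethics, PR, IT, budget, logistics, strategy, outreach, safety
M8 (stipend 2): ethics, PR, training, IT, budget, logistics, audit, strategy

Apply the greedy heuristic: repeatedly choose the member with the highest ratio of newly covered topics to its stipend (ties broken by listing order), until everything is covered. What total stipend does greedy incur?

10

Pick 1: M8 adds 8 new (ethics, PR, training, IT, budget, logistics, audit, strategy) at stipend 2 (ratio 8/2).
Pick 2: M4 adds 2 new (outreach, legal) at stipend 2 (ratio 2/2).
Pick 3: M7 adds 1 new (safety) at stipend 6 (ratio 1/6).
Greedy total stipend: 2 + 2 + 6 = 10. (The true optimum is 8, so greedy overshoots here.)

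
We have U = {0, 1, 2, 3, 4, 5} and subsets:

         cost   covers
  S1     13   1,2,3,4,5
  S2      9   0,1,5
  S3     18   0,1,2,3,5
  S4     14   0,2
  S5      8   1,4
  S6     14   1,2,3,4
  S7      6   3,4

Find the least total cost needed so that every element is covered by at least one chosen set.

S1, S2 cover every element at cost 13 + 9 = 22.
Any cover uses at least 2 sets; among all covering selections none totals below 22.

22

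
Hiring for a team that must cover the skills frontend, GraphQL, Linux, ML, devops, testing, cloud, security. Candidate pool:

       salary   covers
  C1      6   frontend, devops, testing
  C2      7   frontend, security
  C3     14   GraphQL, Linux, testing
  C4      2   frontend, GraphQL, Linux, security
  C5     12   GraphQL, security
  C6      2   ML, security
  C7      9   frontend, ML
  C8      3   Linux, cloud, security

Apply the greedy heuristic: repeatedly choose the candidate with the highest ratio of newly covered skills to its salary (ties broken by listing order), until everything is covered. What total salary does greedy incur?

13

Pick 1: C4 adds 4 new (frontend, GraphQL, Linux, security) at salary 2 (ratio 4/2).
Pick 2: C6 adds 1 new (ML) at salary 2 (ratio 1/2).
Pick 3: C1 adds 2 new (devops, testing) at salary 6 (ratio 2/6).
Pick 4: C8 adds 1 new (cloud) at salary 3 (ratio 1/3).
Greedy total salary: 2 + 2 + 6 + 3 = 13.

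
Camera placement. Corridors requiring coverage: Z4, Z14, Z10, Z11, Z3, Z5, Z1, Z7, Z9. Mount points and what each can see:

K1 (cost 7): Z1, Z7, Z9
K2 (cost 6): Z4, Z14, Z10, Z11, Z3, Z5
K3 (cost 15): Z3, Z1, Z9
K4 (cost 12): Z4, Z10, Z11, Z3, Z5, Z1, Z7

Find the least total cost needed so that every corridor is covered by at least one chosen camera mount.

13

K1, K2 cover every corridor at cost 7 + 6 = 13.
Any cover uses at least 2 camera mounts; among all covering selections none totals below 13.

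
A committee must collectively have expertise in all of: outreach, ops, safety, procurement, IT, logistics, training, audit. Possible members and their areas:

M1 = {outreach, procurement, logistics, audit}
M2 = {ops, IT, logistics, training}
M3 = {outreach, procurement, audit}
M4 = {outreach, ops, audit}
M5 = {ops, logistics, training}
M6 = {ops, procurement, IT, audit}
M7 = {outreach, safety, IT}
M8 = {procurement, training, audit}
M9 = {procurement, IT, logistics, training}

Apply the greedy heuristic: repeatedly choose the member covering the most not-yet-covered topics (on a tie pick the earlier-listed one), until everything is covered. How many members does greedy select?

3

Pick 1: M1 covers 4 new topics (outreach, procurement, logistics, audit).
Pick 2: M2 covers 3 new topics (ops, IT, training).
Pick 3: M7 covers 1 new topics (safety).
Greedy uses 3 members.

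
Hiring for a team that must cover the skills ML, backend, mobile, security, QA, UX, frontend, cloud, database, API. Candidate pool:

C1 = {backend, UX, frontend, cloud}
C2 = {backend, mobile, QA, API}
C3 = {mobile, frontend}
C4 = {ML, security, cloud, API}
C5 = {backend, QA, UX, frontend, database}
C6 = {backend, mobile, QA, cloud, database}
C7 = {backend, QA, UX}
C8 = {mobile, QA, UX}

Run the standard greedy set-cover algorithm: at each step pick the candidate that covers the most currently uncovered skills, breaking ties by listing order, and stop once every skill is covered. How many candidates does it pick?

3

Pick 1: C5 covers 5 new skills (backend, QA, UX, frontend, database).
Pick 2: C4 covers 4 new skills (ML, security, cloud, API).
Pick 3: C2 covers 1 new skills (mobile).
Greedy uses 3 candidates.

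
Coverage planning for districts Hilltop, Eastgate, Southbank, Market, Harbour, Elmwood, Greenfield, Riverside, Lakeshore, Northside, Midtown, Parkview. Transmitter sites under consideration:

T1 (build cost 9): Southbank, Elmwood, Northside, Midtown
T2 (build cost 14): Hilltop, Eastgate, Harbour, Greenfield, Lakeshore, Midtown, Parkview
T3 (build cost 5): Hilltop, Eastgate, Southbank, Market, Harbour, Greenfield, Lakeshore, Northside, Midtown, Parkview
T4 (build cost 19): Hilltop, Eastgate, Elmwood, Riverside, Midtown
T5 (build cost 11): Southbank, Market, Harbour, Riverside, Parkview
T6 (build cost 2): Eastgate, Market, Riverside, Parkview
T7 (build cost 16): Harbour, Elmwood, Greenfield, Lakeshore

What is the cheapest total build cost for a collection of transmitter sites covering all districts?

16

T1, T3, T6 cover every district at build cost 9 + 5 + 2 = 16.
Any cover uses at least 2 transmitter sites; among all covering selections none totals below 16.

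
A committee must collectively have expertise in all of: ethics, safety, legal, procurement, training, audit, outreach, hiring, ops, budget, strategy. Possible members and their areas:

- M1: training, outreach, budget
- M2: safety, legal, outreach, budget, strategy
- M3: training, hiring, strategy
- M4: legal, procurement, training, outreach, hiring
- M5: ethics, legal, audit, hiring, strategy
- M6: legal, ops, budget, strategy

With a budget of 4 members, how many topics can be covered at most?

11

Choosing M2, M4, M5, M6 covers {ethics, safety, legal, procurement, training, audit, outreach, hiring, ops, budget, strategy} — 11 topics.
That is all 11 topics.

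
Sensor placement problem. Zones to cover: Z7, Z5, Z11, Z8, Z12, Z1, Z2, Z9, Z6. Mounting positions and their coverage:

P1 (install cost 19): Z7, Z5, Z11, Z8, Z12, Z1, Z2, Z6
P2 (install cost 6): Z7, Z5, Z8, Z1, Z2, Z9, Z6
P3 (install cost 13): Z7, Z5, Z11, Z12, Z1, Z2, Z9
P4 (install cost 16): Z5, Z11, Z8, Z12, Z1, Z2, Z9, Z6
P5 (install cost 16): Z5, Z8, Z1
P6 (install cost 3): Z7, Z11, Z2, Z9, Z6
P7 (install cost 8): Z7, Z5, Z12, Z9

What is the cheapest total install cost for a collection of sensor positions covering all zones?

P2, P6, P7 cover every zone at install cost 6 + 3 + 8 = 17.
Any cover uses at least 2 sensor positions; among all covering selections none totals below 17.

17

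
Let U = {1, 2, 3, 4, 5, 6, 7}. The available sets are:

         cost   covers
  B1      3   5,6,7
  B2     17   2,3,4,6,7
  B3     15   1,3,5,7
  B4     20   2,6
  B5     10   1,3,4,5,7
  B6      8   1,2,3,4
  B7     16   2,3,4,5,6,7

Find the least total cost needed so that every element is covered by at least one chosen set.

B1, B6 cover every element at cost 3 + 8 = 11.
Any cover uses at least 2 sets; among all covering selections none totals below 11.

11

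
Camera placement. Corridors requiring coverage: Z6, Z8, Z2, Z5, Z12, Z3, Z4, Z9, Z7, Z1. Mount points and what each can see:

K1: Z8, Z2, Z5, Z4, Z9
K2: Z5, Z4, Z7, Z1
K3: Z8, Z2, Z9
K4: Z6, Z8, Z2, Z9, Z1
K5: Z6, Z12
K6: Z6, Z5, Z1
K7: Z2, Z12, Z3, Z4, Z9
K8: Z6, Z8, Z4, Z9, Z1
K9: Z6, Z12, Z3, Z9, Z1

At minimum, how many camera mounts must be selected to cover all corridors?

K1, K2, K9 together cover {Z6, Z8, Z2, Z5, Z12, Z3, Z4, Z9, Z7, Z1} — every corridor.
No 2 of the 9 camera mounts cover everything (all 36 pairs fall short), so 3 is minimum.

3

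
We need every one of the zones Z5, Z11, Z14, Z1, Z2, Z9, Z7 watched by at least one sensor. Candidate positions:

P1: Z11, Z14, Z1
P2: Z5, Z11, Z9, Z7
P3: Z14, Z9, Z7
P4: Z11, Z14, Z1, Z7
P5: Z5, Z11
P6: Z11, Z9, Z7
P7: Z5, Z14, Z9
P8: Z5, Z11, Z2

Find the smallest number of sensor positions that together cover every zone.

P1, P2, P8 together cover {Z5, Z11, Z14, Z1, Z2, Z9, Z7} — every zone.
No 2 of the 8 sensor positions cover everything (all 28 pairs fall short), so 3 is minimum.

3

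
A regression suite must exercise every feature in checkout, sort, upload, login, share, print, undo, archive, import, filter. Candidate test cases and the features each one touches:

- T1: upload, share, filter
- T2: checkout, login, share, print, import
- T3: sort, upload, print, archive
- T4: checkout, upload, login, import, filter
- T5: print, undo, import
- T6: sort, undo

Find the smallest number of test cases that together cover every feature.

T1, T2, T3, T5 together cover {checkout, sort, upload, login, share, print, undo, archive, import, filter} — every feature.
No 3 of the 6 test cases cover everything (all 20 triples fall short), so 4 is minimum.

4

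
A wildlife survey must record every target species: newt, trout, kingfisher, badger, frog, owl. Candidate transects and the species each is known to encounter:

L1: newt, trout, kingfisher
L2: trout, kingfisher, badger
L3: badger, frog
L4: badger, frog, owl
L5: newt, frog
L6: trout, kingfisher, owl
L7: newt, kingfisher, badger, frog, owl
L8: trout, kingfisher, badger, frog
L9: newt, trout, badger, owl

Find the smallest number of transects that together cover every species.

L1, L4 together cover {newt, trout, kingfisher, badger, frog, owl} — every species.
No single transect contains all 6 species, so 2 is optimal.

2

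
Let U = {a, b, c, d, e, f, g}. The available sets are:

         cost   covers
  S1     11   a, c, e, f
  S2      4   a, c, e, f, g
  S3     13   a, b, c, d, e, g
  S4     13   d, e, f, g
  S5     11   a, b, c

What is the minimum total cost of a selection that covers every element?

S2, S3 cover every element at cost 4 + 13 = 17.
Any cover uses at least 2 sets; among all covering selections none totals below 17.

17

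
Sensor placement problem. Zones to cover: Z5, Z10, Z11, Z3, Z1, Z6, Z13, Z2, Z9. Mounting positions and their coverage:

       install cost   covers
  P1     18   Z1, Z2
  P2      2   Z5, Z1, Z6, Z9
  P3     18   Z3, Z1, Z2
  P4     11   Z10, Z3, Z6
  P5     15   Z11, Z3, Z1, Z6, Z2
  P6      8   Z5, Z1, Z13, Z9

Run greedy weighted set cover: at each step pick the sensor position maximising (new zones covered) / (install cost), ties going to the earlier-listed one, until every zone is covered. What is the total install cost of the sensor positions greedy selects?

Pick 1: P2 adds 4 new (Z5, Z1, Z6, Z9) at install cost 2 (ratio 4/2).
Pick 2: P5 adds 3 new (Z11, Z3, Z2) at install cost 15 (ratio 3/15).
Pick 3: P6 adds 1 new (Z13) at install cost 8 (ratio 1/8).
Pick 4: P4 adds 1 new (Z10) at install cost 11 (ratio 1/11).
Greedy total install cost: 2 + 15 + 8 + 11 = 36. (The true optimum is 34, so greedy overshoots here.)

36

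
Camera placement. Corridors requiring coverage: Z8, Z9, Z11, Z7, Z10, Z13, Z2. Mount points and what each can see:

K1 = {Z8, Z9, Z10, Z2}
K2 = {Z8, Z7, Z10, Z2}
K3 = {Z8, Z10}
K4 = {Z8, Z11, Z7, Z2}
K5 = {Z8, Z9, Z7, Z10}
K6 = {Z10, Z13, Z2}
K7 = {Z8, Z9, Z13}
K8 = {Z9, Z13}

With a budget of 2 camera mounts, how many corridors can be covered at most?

6

Choosing K1, K4 covers {Z8, Z9, Z11, Z7, Z10, Z2} — 6 corridors.
No choice of 2 camera mounts does better; here Z13 is left uncovered.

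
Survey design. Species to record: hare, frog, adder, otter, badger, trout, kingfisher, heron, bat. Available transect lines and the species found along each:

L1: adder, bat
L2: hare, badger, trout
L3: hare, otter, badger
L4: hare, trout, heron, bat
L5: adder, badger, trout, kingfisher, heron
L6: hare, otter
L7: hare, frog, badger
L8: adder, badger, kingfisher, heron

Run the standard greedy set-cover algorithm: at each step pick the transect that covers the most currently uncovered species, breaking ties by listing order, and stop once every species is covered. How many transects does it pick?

4

Pick 1: L5 covers 5 new species (adder, badger, trout, kingfisher, heron).
Pick 2: L3 covers 2 new species (hare, otter).
Pick 3: L1 covers 1 new species (bat).
Pick 4: L7 covers 1 new species (frog).
Greedy uses 4 transects.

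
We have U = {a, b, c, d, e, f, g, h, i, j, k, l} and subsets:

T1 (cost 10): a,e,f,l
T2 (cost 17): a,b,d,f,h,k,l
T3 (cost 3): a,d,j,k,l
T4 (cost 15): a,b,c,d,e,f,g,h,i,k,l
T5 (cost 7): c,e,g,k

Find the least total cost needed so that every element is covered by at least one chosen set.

18

T3, T4 cover every element at cost 3 + 15 = 18.
Any cover uses at least 2 sets; among all covering selections none totals below 18.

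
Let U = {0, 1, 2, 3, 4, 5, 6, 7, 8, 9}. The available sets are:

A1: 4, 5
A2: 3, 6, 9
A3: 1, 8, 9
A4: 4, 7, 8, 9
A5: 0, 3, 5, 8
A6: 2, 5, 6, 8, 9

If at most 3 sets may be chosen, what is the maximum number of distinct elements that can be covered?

9

Choosing A4, A5, A6 covers {0, 2, 3, 4, 5, 6, 7, 8, 9} — 9 elements.
No choice of 3 sets does better; here 1 is left uncovered.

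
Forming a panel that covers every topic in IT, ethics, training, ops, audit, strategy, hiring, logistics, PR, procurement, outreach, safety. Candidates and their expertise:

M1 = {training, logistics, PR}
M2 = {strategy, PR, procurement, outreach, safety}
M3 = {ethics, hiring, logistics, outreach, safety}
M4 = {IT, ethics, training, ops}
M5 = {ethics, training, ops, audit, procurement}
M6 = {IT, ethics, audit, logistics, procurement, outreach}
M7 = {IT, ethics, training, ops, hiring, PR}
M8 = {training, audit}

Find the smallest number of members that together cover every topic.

3

M2, M6, M7 together cover {IT, ethics, training, ops, audit, strategy, hiring, logistics, PR, procurement, outreach, safety} — every topic.
No 2 of the 8 members cover everything (all 28 pairs fall short), so 3 is minimum.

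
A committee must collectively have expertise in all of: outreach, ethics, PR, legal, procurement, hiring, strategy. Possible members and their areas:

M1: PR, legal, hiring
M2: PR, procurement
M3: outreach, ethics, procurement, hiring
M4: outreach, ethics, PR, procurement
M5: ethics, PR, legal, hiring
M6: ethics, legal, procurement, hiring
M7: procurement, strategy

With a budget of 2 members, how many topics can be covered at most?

6

Choosing M1, M3 covers {outreach, ethics, PR, legal, procurement, hiring} — 6 topics.
No choice of 2 members does better; here strategy is left uncovered.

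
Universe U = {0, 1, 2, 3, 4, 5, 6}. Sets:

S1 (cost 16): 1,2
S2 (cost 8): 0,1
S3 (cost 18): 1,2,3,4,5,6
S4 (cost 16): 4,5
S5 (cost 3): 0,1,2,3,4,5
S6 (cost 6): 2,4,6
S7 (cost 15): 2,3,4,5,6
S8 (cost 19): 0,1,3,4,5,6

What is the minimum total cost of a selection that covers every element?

9

S5, S6 cover every element at cost 3 + 6 = 9.
Any cover uses at least 2 sets; among all covering selections none totals below 9.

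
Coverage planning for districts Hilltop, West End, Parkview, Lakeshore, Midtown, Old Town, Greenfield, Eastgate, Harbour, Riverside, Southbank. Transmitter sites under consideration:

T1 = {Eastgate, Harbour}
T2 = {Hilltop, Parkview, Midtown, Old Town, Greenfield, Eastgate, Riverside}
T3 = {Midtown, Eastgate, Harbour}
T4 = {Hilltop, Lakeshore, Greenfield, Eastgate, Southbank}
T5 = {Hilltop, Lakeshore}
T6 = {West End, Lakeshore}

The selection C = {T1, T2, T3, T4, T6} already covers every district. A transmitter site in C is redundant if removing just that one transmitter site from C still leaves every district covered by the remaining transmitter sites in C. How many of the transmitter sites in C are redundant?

Drop T1: the rest still cover every district — redundant.
Drop T2: Parkview, Old Town, Riverside uncovered — not redundant.
Drop T3: the rest still cover every district — redundant.
Drop T4: Southbank uncovered — not redundant.
Drop T6: West End uncovered — not redundant.
2 redundant: T1, T3.

2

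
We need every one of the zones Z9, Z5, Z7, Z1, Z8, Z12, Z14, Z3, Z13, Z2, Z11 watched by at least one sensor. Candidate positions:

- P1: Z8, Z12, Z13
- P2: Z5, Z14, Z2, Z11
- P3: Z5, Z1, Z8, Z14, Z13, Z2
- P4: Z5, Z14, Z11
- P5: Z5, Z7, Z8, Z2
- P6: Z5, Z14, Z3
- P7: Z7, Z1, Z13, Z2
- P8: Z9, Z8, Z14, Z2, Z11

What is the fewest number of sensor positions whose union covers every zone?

4

P1, P6, P7, P8 together cover {Z9, Z5, Z7, Z1, Z8, Z12, Z14, Z3, Z13, Z2, Z11} — every zone.
No 3 of the 8 sensor positions cover everything (all 56 triples fall short), so 4 is minimum.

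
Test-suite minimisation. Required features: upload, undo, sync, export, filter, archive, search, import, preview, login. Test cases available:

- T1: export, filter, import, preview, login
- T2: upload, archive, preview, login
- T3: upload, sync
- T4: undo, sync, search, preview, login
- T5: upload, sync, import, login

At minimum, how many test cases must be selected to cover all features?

T1, T2, T4 together cover {upload, undo, sync, export, filter, archive, search, import, preview, login} — every feature.
No 2 of the 5 test cases cover everything (all 10 pairs fall short), so 3 is minimum.

3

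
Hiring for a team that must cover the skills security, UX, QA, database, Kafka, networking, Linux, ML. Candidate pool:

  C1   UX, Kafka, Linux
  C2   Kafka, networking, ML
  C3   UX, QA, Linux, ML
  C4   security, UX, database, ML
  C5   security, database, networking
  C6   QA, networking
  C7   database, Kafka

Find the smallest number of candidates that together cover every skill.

C1, C3, C5 together cover {security, UX, QA, database, Kafka, networking, Linux, ML} — every skill.
No 2 of the 7 candidates cover everything (all 21 pairs fall short), so 3 is minimum.

3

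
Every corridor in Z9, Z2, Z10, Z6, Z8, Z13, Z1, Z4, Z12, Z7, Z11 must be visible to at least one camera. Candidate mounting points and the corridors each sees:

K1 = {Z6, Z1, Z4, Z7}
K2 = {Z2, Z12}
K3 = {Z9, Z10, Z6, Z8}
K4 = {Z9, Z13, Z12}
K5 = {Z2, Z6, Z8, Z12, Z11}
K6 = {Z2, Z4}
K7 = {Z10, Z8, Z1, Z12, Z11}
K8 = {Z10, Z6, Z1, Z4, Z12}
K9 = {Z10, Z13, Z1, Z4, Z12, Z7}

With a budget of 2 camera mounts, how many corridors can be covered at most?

Choosing K5, K9 covers {Z2, Z10, Z6, Z8, Z13, Z1, Z4, Z12, Z7, Z11} — 10 corridors.
No choice of 2 camera mounts does better; here Z9 is left uncovered.

10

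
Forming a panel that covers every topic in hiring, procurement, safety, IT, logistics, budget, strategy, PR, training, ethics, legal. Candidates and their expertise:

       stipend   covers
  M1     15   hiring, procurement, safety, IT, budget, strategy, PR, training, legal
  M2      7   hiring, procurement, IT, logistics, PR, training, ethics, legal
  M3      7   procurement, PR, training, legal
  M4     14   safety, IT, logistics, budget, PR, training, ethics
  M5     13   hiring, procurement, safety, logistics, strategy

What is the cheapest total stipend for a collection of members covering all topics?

22

M1, M2 cover every topic at stipend 15 + 7 = 22.
Any cover uses at least 2 members; among all covering selections none totals below 22.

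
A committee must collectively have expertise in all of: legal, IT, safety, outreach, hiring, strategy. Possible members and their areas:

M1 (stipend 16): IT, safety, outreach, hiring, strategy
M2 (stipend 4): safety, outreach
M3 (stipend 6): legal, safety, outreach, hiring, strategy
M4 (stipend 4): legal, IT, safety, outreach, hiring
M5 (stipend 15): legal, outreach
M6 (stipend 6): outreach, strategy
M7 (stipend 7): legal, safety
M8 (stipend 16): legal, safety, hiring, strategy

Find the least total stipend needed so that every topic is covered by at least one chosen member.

10

M3, M4 cover every topic at stipend 6 + 4 = 10.
Any cover uses at least 2 members; among all covering selections none totals below 10.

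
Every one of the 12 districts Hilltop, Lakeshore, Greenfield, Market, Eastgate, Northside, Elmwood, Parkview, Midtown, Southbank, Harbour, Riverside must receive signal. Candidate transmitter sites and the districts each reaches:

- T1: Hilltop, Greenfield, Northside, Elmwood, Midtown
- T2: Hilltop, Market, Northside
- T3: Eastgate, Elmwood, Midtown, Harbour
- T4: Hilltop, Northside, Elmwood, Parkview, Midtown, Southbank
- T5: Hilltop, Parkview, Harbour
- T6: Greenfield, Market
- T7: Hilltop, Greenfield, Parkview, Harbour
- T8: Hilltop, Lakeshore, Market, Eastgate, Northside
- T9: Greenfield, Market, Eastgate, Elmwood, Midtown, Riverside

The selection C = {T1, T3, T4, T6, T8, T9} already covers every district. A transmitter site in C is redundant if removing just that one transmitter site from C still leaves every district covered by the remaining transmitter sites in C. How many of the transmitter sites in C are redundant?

Drop T1: the rest still cover every district — redundant.
Drop T3: Harbour uncovered — not redundant.
Drop T4: Parkview, Southbank uncovered — not redundant.
Drop T6: the rest still cover every district — redundant.
Drop T8: Lakeshore uncovered — not redundant.
Drop T9: Riverside uncovered — not redundant.
2 redundant: T1, T6.

2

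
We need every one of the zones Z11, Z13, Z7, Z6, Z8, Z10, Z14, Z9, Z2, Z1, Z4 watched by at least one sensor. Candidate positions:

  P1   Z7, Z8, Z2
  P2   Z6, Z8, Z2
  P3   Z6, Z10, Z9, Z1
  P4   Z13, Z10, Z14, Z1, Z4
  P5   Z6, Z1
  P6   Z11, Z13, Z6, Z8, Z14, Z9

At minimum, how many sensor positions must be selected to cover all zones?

3

P1, P4, P6 together cover {Z11, Z13, Z7, Z6, Z8, Z10, Z14, Z9, Z2, Z1, Z4} — every zone.
No 2 of the 6 sensor positions cover everything (all 15 pairs fall short), so 3 is minimum.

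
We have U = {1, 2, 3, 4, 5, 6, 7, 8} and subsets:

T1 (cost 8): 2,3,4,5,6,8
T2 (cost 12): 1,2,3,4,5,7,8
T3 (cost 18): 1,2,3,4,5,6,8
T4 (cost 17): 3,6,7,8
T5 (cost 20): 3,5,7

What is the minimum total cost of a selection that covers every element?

20

T1, T2 cover every element at cost 8 + 12 = 20.
Any cover uses at least 2 sets; among all covering selections none totals below 20.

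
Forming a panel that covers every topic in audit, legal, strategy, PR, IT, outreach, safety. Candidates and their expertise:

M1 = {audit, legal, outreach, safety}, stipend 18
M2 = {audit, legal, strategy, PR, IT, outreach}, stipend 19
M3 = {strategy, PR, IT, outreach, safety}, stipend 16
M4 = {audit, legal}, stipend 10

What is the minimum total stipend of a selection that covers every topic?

26

M3, M4 cover every topic at stipend 16 + 10 = 26.
Any cover uses at least 2 members; among all covering selections none totals below 26.
Greedy by coverage-per-stipend would pick M2, M3 for 35 — worse than the optimum 26.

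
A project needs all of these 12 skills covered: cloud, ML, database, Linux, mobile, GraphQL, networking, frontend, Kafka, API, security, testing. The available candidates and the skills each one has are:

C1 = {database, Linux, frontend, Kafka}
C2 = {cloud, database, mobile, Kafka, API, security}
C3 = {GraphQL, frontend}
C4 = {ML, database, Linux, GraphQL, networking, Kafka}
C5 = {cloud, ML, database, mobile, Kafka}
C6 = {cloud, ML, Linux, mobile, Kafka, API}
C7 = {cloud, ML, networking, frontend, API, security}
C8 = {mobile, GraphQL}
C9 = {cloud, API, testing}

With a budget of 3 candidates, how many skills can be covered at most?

11

Choosing C1, C2, C4 covers {cloud, ML, database, Linux, mobile, GraphQL, networking, frontend, Kafka, API, security} — 11 skills.
No choice of 3 candidates does better; here testing is left uncovered.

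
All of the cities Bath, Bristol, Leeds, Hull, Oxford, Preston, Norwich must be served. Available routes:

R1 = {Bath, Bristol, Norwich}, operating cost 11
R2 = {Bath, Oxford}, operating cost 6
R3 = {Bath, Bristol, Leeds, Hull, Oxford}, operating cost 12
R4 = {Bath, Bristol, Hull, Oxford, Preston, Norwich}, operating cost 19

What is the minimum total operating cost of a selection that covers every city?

31

R3, R4 cover every city at operating cost 12 + 19 = 31.
Any cover uses at least 2 routes; among all covering selections none totals below 31.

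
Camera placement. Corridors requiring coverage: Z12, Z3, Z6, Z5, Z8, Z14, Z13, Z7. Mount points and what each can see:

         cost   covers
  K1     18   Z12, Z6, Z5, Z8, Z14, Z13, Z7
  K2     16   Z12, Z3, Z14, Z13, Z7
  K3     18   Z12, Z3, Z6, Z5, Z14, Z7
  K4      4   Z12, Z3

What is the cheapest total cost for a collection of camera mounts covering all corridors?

K1, K4 cover every corridor at cost 18 + 4 = 22.
Any cover uses at least 2 camera mounts; among all covering selections none totals below 22.

22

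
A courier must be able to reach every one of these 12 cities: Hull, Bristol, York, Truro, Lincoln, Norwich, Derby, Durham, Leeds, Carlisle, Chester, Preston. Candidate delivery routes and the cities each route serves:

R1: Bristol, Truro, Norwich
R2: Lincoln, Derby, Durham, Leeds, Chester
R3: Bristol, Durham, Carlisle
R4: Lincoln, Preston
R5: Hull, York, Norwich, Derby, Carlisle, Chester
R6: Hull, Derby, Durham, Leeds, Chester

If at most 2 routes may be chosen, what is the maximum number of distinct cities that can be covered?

9

Choosing R2, R5 covers {Hull, York, Lincoln, Norwich, Derby, Durham, Leeds, Carlisle, Chester} — 9 cities.
No choice of 2 routes does better; here Bristol, Truro, Preston are left uncovered.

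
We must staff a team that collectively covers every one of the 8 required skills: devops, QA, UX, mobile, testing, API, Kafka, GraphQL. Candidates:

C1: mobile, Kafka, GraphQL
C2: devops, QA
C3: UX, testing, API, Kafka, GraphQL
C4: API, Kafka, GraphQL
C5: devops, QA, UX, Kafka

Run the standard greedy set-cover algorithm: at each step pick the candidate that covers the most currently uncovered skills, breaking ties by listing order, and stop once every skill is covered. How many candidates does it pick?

Pick 1: C3 covers 5 new skills (UX, testing, API, Kafka, GraphQL).
Pick 2: C2 covers 2 new skills (devops, QA).
Pick 3: C1 covers 1 new skills (mobile).
Greedy uses 3 candidates.

3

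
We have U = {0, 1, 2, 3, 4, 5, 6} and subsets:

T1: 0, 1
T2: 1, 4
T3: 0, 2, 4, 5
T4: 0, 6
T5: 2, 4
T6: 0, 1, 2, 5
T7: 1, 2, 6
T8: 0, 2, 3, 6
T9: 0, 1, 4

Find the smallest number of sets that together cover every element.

T1, T3, T8 together cover {0, 1, 2, 3, 4, 5, 6} — every element.
No 2 of the 9 sets cover everything (all 36 pairs fall short), so 3 is minimum.

3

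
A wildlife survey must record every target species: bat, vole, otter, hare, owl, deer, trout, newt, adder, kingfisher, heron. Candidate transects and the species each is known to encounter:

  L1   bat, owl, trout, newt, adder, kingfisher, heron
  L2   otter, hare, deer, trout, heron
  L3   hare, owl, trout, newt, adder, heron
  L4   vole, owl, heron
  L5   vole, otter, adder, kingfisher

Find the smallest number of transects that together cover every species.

3

L1, L2, L4 together cover {bat, vole, otter, hare, owl, deer, trout, newt, adder, kingfisher, heron} — every species.
No 2 of the 5 transects cover everything (all 10 pairs fall short), so 3 is minimum.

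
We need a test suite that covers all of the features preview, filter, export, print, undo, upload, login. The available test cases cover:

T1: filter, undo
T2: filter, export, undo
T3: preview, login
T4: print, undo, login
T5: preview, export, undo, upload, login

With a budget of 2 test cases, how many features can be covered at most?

6

Choosing T1, T5 covers {preview, filter, export, undo, upload, login} — 6 features.
No choice of 2 test cases does better; here print is left uncovered.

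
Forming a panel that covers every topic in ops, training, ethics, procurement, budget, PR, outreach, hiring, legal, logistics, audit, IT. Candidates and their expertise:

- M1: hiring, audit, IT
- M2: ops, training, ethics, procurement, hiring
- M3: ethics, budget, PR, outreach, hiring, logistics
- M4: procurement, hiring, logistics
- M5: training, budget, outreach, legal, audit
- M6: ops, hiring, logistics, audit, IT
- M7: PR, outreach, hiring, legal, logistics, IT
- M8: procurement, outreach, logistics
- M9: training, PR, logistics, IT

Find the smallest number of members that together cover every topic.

M2, M5, M7 together cover {ops, training, ethics, procurement, budget, PR, outreach, hiring, legal, logistics, audit, IT} — every topic.
No 2 of the 9 members cover everything (all 36 pairs fall short), so 3 is minimum.
Greedy (largest uncovered first) would take M3, M2, M1, M5 — 4 members — but 3 suffice.

3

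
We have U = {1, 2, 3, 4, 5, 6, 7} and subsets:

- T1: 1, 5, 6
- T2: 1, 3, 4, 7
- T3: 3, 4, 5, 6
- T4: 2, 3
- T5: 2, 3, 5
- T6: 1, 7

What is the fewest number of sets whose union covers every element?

T1, T2, T4 together cover {1, 2, 3, 4, 5, 6, 7} — every element.
No 2 of the 6 sets cover everything (all 15 pairs fall short), so 3 is minimum.

3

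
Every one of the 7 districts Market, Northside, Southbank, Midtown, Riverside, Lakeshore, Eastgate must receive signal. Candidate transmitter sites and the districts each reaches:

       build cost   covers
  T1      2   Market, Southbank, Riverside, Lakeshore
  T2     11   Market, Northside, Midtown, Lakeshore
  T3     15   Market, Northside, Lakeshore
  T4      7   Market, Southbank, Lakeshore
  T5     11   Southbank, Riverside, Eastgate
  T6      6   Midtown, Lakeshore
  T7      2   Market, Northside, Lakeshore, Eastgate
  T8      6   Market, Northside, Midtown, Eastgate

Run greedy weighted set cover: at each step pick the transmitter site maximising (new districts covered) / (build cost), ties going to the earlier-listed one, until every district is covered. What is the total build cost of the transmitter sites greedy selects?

Pick 1: T1 adds 4 new (Market, Southbank, Riverside, Lakeshore) at build cost 2 (ratio 4/2).
Pick 2: T7 adds 2 new (Northside, Eastgate) at build cost 2 (ratio 2/2).
Pick 3: T6 adds 1 new (Midtown) at build cost 6 (ratio 1/6).
Greedy total build cost: 2 + 2 + 6 = 10. (The true optimum is 8, so greedy overshoots here.)

10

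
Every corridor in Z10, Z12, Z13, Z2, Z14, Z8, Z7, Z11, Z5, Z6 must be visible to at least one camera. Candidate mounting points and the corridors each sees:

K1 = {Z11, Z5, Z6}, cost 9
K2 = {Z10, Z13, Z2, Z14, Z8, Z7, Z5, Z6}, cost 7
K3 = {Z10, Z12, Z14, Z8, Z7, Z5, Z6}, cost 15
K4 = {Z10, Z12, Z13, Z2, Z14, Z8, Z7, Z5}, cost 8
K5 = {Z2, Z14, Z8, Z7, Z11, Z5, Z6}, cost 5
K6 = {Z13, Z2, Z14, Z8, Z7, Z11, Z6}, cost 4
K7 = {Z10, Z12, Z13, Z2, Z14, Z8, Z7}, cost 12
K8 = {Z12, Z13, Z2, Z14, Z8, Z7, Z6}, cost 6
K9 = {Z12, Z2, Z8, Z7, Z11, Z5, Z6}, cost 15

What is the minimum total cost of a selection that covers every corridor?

K4, K6 cover every corridor at cost 8 + 4 = 12.
Any cover uses at least 2 camera mounts; among all covering selections none totals below 12.

12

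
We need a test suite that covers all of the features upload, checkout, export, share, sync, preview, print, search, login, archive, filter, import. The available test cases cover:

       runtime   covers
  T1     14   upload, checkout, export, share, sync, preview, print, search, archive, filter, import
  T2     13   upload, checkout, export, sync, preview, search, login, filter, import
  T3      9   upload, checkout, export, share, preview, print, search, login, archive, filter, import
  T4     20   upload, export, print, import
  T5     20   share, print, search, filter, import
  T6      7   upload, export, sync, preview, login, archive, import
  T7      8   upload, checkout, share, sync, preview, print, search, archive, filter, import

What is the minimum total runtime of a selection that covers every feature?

T6, T7 cover every feature at runtime 7 + 8 = 15.
Any cover uses at least 2 test cases; among all covering selections none totals below 15.

15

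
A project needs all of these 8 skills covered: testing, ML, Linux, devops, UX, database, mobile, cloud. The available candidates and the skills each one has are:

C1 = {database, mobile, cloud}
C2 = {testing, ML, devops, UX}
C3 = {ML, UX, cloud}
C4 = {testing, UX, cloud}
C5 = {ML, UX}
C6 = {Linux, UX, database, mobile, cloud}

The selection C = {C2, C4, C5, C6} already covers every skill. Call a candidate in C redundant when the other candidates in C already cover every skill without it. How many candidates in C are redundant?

Drop C2: devops uncovered — not redundant.
Drop C4: the rest still cover every skill — redundant.
Drop C5: the rest still cover every skill — redundant.
Drop C6: Linux, database, mobile uncovered — not redundant.
2 redundant: C4, C5.

2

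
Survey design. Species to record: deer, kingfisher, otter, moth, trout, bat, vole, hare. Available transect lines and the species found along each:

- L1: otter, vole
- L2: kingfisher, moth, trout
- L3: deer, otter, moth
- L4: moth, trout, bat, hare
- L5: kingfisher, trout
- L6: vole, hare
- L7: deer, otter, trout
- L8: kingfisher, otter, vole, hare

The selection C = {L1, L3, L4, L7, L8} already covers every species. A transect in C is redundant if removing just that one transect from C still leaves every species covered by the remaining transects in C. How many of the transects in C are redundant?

3

Drop L1: the rest still cover every species — redundant.
Drop L3: the rest still cover every species — redundant.
Drop L4: bat uncovered — not redundant.
Drop L7: the rest still cover every species — redundant.
Drop L8: kingfisher uncovered — not redundant.
3 redundant: L1, L3, L7.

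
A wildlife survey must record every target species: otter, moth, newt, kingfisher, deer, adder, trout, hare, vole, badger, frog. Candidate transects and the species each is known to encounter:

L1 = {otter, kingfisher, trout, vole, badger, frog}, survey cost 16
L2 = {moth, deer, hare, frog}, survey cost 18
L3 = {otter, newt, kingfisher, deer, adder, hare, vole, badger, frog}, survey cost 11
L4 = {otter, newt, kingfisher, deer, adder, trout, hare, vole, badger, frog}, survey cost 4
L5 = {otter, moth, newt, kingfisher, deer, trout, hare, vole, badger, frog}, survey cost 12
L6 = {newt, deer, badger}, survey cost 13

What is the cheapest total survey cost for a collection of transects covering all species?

16

L4, L5 cover every species at survey cost 4 + 12 = 16.
Any cover uses at least 2 transects; among all covering selections none totals below 16.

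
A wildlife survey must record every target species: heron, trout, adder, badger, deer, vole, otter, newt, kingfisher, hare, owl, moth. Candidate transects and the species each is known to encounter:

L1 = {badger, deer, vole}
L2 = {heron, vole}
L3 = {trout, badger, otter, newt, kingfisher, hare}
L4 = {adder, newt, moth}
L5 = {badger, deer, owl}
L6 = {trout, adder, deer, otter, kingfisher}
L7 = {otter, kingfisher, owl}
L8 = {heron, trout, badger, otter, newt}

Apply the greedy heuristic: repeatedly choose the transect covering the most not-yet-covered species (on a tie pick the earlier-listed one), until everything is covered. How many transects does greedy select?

Pick 1: L3 covers 6 new species (trout, badger, otter, newt, kingfisher, hare).
Pick 2: L1 covers 2 new species (deer, vole).
Pick 3: L4 covers 2 new species (adder, moth).
Pick 4: L2 covers 1 new species (heron).
Pick 5: L5 covers 1 new species (owl).
Greedy uses 5 transects. (The true minimum is 4.)

5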